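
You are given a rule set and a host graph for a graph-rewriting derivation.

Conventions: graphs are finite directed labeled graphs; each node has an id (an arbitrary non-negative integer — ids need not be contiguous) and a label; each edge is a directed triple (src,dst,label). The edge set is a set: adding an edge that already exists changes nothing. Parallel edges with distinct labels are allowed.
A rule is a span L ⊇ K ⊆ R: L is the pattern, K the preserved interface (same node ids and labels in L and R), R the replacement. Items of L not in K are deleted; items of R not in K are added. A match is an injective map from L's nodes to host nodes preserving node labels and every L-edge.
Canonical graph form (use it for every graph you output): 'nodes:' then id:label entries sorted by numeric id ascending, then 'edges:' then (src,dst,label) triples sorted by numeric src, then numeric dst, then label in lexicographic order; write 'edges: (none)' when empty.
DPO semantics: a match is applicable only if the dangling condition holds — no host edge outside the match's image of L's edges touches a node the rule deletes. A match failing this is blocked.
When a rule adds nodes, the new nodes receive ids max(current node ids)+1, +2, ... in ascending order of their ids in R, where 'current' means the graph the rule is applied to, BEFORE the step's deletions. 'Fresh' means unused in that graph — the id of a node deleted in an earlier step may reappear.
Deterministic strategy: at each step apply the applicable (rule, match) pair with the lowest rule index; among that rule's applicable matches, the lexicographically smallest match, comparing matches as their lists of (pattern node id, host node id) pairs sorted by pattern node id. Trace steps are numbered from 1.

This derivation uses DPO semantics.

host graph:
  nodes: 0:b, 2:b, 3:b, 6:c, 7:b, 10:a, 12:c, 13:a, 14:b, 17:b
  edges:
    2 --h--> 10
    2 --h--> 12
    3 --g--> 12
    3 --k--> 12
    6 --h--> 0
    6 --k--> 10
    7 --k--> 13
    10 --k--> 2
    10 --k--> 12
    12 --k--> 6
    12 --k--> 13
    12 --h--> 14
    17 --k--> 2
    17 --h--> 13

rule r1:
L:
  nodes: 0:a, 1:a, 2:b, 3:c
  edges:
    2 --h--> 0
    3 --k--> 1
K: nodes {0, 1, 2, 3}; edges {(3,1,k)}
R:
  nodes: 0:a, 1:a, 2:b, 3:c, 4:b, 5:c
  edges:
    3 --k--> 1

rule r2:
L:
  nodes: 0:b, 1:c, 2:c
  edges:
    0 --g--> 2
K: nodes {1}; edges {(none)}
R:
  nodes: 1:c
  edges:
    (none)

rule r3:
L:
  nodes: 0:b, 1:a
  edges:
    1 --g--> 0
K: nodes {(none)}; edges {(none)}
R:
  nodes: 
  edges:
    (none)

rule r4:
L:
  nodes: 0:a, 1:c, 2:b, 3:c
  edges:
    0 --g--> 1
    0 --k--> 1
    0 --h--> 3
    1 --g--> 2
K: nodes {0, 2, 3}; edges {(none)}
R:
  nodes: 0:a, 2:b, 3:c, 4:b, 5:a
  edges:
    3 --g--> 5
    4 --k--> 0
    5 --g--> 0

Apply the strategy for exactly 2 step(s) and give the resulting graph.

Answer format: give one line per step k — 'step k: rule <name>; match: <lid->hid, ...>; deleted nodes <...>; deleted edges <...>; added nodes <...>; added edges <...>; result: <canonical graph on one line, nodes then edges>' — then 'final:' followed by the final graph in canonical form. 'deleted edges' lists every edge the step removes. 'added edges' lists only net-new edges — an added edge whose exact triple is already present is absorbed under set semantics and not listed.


step 1: rule r1; match: 0->10, 1->13, 2->2, 3->12; deleted nodes (none); deleted edges (2,10,h); added nodes 18, 19; added edges (none); result: nodes: 0:b, 2:b, 3:b, 6:c, 7:b, 10:a, 12:c, 13:a, 14:b, 17:b, 18:b, 19:c edges: (2,12,h); (3,12,g); (3,12,k); (6,0,h); (6,10,k); (7,13,k); (10,2,k); (10,12,k); (12,6,k); (12,13,k); (12,14,h); (17,2,k); (17,13,h)
step 2: rule r1; match: 0->13, 1->10, 2->17, 3->6; deleted nodes (none); deleted edges (17,13,h); added nodes 20, 21; added edges (none); result: nodes: 0:b, 2:b, 3:b, 6:c, 7:b, 10:a, 12:c, 13:a, 14:b, 17:b, 18:b, 19:c, 20:b, 21:c edges: (2,12,h); (3,12,g); (3,12,k); (6,0,h); (6,10,k); (7,13,k); (10,2,k); (10,12,k); (12,6,k); (12,13,k); (12,14,h); (17,2,k)
final:
nodes: 0:b, 2:b, 3:b, 6:c, 7:b, 10:a, 12:c, 13:a, 14:b, 17:b, 18:b, 19:c, 20:b, 21:c
edges: (2,12,h); (3,12,g); (3,12,k); (6,0,h); (6,10,k); (7,13,k); (10,2,k); (10,12,k); (12,6,k); (12,13,k); (12,14,h); (17,2,k)


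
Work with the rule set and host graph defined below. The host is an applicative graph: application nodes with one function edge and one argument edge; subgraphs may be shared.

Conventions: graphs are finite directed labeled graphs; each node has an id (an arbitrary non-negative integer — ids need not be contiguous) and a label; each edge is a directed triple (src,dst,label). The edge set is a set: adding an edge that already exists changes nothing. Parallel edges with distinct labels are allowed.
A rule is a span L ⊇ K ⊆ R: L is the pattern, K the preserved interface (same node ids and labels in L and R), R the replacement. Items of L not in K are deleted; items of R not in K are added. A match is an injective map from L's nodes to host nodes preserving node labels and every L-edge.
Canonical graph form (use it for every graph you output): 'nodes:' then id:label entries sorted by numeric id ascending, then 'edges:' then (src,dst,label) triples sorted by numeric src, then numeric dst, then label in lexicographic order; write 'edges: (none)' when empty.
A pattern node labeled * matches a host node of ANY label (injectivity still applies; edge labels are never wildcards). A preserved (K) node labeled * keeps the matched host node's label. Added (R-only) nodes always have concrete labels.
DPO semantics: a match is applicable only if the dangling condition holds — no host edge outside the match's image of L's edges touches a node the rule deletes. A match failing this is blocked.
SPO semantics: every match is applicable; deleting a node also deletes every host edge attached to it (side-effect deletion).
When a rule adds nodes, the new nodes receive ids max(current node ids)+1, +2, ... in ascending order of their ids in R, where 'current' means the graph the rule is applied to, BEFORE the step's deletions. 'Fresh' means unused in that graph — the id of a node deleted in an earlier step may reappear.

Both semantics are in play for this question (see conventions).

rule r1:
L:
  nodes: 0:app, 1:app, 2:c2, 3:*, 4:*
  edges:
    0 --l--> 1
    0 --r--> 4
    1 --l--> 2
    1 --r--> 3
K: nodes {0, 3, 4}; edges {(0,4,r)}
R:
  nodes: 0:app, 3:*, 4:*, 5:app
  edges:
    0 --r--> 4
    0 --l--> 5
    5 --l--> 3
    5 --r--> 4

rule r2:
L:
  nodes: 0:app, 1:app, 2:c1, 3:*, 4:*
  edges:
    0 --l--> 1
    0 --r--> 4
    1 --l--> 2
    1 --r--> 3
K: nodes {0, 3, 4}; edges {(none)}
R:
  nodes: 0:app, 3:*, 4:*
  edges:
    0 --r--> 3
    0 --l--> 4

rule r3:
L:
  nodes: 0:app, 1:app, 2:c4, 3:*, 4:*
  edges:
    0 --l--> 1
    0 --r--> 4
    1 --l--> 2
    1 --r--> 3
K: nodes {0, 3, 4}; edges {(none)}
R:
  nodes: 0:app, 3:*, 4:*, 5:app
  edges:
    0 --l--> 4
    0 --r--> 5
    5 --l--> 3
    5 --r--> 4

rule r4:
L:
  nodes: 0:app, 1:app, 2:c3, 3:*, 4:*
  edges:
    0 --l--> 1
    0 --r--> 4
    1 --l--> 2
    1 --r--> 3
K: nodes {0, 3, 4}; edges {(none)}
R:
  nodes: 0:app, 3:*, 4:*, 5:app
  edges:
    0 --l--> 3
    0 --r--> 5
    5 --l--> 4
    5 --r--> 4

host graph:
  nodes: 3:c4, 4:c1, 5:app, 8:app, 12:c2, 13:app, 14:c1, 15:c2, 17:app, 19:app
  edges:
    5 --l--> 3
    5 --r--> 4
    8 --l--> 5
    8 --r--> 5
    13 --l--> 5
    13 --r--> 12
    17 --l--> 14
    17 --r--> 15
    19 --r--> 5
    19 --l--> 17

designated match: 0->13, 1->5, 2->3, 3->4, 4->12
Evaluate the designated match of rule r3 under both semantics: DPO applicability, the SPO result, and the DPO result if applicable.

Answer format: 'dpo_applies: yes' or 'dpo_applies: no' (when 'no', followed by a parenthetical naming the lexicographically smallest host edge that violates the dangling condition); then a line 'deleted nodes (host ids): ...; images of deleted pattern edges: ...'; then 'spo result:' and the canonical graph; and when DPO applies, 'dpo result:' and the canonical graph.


dpo_applies: no
(the rule deletes node 5, which keeps host edge (8,5,l) outside the match image — the dangling condition fails, DPO blocks; SPO proceeds and side-deletes such edges)
deleted nodes (host ids): 3, 5; images of deleted pattern edges: (5,3,l); (5,4,r); (13,5,l); (13,12,r)
spo result:
nodes: 4:c1, 8:app, 12:c2, 13:app, 14:c1, 15:c2, 17:app, 19:app, 20:app
edges: (13,12,l); (13,20,r); (17,14,l); (17,15,r); (19,17,l); (20,4,l); (20,12,r)


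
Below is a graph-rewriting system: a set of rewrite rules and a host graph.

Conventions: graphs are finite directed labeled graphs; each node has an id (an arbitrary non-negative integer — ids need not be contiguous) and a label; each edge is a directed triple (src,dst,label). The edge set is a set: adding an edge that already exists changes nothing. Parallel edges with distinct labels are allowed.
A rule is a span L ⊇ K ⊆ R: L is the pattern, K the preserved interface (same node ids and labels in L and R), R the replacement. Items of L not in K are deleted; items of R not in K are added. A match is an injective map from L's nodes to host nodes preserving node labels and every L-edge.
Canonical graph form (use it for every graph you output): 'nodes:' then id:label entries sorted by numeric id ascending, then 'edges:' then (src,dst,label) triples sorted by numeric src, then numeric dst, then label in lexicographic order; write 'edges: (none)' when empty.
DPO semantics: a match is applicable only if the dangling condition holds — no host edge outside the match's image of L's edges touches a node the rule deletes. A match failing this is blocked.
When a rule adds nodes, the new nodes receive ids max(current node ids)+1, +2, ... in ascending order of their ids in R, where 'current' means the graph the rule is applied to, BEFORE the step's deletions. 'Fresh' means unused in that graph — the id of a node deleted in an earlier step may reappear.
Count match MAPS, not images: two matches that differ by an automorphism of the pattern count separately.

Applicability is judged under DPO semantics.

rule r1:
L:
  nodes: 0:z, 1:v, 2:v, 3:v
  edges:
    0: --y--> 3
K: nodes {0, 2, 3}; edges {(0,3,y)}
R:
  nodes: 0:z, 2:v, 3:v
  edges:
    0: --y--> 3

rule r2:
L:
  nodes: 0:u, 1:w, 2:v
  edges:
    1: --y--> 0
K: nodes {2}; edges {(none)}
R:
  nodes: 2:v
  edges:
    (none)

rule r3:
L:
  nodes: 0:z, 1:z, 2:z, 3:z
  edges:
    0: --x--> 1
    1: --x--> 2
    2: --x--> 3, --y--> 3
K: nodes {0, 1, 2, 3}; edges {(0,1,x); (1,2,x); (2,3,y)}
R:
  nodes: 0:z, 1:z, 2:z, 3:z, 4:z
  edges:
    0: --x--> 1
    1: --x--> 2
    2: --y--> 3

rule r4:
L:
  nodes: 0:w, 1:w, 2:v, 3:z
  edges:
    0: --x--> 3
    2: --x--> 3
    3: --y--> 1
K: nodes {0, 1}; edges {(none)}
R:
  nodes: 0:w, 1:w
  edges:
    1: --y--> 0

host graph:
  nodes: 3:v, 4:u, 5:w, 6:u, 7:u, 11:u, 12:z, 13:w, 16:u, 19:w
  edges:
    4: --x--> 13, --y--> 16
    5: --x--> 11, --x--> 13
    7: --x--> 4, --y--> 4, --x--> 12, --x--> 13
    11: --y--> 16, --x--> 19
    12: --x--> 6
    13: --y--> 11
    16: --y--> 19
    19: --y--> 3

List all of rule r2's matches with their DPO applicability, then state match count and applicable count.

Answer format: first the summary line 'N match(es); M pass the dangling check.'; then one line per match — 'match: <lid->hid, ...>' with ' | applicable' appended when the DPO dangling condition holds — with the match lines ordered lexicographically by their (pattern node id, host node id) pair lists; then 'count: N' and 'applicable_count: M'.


1 match(es); 0 pass the dangling check.
match: 0->11, 1->13, 2->3
count: 1
applicable_count: 0


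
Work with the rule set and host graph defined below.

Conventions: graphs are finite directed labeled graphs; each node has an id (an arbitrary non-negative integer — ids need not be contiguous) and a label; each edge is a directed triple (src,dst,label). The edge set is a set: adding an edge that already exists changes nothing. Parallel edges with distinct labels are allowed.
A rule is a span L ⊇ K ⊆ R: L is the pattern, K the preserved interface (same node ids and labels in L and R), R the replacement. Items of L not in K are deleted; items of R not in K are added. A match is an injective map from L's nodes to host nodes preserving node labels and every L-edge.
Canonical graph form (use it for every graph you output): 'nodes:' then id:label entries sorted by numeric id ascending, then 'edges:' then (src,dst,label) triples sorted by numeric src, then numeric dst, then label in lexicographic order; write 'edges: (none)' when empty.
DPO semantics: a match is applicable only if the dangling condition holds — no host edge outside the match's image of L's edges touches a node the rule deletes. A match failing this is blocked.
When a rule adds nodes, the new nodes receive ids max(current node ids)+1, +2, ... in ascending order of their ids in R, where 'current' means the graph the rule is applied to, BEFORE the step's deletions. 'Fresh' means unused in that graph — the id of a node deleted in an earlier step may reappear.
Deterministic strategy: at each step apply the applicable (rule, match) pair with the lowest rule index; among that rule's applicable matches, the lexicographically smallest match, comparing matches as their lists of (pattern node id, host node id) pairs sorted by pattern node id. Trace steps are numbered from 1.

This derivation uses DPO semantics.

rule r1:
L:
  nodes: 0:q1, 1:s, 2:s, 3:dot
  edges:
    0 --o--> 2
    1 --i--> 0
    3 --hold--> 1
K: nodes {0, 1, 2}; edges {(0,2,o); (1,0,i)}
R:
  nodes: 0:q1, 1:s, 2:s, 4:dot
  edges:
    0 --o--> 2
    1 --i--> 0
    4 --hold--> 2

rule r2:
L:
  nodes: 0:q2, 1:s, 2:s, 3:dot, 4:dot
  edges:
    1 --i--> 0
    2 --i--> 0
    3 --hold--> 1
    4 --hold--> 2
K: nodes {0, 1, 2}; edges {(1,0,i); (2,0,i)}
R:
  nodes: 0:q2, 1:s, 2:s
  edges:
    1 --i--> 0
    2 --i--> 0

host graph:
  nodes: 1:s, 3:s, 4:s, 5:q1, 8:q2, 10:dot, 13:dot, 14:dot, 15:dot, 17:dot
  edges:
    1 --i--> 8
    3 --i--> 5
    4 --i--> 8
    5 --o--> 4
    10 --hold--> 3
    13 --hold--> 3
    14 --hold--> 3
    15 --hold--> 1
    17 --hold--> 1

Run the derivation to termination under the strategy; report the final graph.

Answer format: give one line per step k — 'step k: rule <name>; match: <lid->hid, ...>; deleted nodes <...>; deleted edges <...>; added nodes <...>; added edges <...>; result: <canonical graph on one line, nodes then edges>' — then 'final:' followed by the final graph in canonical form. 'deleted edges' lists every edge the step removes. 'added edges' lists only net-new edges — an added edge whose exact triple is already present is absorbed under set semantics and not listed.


step 1: rule r1; match: 0->5, 1->3, 2->4, 3->10; deleted nodes 10; deleted edges (10,3,hold); added nodes 18; added edges (18,4,hold); result: nodes: 1:s, 3:s, 4:s, 5:q1, 8:q2, 13:dot, 14:dot, 15:dot, 17:dot, 18:dot edges: (1,8,i); (3,5,i); (4,8,i); (5,4,o); (13,3,hold); (14,3,hold); (15,1,hold); (17,1,hold); (18,4,hold)
step 2: rule r1; match: 0->5, 1->3, 2->4, 3->13; deleted nodes 13; deleted edges (13,3,hold); added nodes 19; added edges (19,4,hold); result: nodes: 1:s, 3:s, 4:s, 5:q1, 8:q2, 14:dot, 15:dot, 17:dot, 18:dot, 19:dot edges: (1,8,i); (3,5,i); (4,8,i); (5,4,o); (14,3,hold); (15,1,hold); (17,1,hold); (18,4,hold); (19,4,hold)
step 3: rule r1; match: 0->5, 1->3, 2->4, 3->14; deleted nodes 14; deleted edges (14,3,hold); added nodes 20; added edges (20,4,hold); result: nodes: 1:s, 3:s, 4:s, 5:q1, 8:q2, 15:dot, 17:dot, 18:dot, 19:dot, 20:dot edges: (1,8,i); (3,5,i); (4,8,i); (5,4,o); (15,1,hold); (17,1,hold); (18,4,hold); (19,4,hold); (20,4,hold)
step 4: rule r2; match: 0->8, 1->1, 2->4, 3->15, 4->18; deleted nodes 15, 18; deleted edges (15,1,hold); (18,4,hold); added nodes (none); added edges (none); result: nodes: 1:s, 3:s, 4:s, 5:q1, 8:q2, 17:dot, 19:dot, 20:dot edges: (1,8,i); (3,5,i); (4,8,i); (5,4,o); (17,1,hold); (19,4,hold); (20,4,hold)
step 5: rule r2; match: 0->8, 1->1, 2->4, 3->17, 4->19; deleted nodes 17, 19; deleted edges (17,1,hold); (19,4,hold); added nodes (none); added edges (none); result: nodes: 1:s, 3:s, 4:s, 5:q1, 8:q2, 20:dot edges: (1,8,i); (3,5,i); (4,8,i); (5,4,o); (20,4,hold)
final:
nodes: 1:s, 3:s, 4:s, 5:q1, 8:q2, 20:dot
edges: (1,8,i); (3,5,i); (4,8,i); (5,4,o); (20,4,hold)


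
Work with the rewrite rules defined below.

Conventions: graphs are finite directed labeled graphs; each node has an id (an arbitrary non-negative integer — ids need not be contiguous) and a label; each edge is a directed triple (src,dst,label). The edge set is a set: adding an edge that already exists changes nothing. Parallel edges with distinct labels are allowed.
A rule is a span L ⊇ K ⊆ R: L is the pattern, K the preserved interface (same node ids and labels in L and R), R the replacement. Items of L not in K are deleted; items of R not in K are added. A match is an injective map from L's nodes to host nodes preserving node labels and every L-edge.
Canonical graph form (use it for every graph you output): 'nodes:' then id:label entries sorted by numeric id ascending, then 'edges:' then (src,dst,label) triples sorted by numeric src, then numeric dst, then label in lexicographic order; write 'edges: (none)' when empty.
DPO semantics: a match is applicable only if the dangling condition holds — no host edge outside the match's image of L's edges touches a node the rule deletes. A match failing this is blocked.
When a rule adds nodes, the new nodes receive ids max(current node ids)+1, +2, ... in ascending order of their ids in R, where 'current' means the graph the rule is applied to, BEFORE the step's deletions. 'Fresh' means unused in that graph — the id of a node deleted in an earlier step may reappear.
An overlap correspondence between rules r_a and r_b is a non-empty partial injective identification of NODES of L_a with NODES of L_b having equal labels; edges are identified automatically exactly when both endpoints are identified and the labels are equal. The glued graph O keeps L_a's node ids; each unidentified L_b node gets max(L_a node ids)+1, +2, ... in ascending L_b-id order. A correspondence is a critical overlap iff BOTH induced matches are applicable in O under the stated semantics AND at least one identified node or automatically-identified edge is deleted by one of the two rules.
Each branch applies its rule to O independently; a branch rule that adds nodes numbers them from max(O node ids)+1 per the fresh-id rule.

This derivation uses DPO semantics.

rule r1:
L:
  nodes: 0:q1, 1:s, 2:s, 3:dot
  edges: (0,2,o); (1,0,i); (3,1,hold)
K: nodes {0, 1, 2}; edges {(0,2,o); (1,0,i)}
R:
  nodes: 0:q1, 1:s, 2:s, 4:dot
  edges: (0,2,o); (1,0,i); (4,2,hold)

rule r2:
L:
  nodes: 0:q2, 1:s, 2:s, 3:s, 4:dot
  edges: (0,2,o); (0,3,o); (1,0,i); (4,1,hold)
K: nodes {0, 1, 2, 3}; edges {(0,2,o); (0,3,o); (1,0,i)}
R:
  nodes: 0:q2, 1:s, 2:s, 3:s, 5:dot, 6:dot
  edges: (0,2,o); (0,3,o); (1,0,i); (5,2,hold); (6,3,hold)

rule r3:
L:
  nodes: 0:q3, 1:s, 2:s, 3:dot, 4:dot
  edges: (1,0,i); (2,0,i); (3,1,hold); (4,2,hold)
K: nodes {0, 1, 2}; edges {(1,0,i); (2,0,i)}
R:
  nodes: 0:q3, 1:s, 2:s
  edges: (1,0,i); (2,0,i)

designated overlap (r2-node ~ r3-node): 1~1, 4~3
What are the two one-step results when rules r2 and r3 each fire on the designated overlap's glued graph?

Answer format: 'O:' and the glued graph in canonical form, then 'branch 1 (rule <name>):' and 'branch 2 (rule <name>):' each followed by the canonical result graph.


O:
nodes: 0:q2, 1:s, 2:s, 3:s, 4:dot, 5:q3, 6:s, 7:dot
edges: (0,2,o); (0,3,o); (1,0,i); (1,5,i); (4,1,hold); (6,5,i); (7,6,hold)
branch 1 (rule r2):
nodes: 0:q2, 1:s, 2:s, 3:s, 5:q3, 6:s, 7:dot, 8:dot, 9:dot
edges: (0,2,o); (0,3,o); (1,0,i); (1,5,i); (6,5,i); (7,6,hold); (8,2,hold); (9,3,hold)
branch 2 (rule r3):
nodes: 0:q2, 1:s, 2:s, 3:s, 5:q3, 6:s
edges: (0,2,o); (0,3,o); (1,0,i); (1,5,i); (6,5,i)


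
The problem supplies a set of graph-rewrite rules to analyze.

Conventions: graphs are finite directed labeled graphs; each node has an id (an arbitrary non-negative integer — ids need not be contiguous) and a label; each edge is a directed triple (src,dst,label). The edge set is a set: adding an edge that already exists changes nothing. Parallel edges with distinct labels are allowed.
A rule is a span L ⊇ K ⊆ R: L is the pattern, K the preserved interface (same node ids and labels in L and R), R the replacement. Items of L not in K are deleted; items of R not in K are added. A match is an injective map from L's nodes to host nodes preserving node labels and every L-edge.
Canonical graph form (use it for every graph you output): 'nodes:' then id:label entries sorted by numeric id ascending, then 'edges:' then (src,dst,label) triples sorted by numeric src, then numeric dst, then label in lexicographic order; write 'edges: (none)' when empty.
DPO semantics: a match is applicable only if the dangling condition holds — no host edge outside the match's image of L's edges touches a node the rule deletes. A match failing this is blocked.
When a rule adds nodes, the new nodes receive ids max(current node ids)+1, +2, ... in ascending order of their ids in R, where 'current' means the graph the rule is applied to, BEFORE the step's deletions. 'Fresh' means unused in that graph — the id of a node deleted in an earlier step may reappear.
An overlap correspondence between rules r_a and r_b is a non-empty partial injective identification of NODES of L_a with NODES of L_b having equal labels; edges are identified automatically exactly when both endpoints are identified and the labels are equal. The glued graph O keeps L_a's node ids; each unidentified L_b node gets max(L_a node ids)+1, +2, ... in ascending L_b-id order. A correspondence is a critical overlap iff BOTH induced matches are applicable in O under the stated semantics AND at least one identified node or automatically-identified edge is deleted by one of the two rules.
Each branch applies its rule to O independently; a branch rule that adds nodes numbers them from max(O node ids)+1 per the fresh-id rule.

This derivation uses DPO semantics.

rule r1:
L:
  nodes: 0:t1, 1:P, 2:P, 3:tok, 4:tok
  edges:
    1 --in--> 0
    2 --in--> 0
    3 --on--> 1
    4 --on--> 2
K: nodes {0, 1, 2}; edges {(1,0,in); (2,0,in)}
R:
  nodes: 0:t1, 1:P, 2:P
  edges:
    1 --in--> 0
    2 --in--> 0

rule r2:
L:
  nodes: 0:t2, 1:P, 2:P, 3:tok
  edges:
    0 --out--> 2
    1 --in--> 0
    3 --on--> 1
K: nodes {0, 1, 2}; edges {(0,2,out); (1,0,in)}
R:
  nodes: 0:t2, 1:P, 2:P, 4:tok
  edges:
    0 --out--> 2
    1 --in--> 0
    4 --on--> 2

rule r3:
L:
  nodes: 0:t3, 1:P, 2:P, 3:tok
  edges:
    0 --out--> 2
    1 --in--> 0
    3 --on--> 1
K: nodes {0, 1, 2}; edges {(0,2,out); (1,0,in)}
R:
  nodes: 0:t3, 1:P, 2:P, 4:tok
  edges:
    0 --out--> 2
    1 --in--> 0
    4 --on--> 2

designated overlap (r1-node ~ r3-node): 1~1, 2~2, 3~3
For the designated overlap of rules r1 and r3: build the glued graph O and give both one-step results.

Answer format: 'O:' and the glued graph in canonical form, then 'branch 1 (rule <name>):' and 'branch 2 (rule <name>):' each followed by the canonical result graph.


O:
nodes: 0:t1, 1:P, 2:P, 3:tok, 4:tok, 5:t3
edges: (1,0,in); (1,5,in); (2,0,in); (3,1,on); (4,2,on); (5,2,out)
branch 1 (rule r1):
nodes: 0:t1, 1:P, 2:P, 5:t3
edges: (1,0,in); (1,5,in); (2,0,in); (5,2,out)
branch 2 (rule r3):
nodes: 0:t1, 1:P, 2:P, 4:tok, 5:t3, 6:tok
edges: (1,0,in); (1,5,in); (2,0,in); (4,2,on); (5,2,out); (6,2,on)


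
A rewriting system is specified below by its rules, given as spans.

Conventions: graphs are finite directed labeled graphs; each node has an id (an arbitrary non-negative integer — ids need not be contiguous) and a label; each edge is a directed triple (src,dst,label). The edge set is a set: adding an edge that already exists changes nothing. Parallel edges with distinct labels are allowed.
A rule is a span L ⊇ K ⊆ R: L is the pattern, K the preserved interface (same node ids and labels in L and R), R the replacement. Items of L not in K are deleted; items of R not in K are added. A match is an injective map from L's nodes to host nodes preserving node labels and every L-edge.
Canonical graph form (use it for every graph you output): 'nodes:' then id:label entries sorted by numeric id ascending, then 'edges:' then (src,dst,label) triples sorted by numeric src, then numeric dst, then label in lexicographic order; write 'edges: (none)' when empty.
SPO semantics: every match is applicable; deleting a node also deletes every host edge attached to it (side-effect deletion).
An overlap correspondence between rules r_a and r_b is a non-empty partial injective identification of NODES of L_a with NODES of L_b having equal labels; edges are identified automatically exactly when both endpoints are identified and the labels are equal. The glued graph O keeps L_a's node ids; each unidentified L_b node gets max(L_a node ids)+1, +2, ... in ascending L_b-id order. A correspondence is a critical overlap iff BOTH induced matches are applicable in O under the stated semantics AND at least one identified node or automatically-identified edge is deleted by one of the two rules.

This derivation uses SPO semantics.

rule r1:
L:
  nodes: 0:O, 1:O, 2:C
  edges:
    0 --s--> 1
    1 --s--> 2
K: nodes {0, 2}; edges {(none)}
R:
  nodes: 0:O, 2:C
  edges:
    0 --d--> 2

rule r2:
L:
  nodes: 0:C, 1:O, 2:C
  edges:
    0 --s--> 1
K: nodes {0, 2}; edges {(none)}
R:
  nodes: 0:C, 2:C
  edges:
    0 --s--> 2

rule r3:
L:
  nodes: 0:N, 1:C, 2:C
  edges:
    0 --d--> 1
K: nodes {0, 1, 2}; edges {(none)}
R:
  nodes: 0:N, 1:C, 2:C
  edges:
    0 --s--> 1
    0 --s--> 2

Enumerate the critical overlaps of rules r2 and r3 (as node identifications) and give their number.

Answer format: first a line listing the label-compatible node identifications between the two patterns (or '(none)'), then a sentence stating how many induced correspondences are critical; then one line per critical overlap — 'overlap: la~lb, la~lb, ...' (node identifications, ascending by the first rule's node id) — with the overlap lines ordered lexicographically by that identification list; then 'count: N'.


label-compatible node identifications between L(r2) and L(r3): 0~1, 0~2, 2~1, 2~2
0 of the induced correspondences are critical overlaps of r2 and r3.
count: 0


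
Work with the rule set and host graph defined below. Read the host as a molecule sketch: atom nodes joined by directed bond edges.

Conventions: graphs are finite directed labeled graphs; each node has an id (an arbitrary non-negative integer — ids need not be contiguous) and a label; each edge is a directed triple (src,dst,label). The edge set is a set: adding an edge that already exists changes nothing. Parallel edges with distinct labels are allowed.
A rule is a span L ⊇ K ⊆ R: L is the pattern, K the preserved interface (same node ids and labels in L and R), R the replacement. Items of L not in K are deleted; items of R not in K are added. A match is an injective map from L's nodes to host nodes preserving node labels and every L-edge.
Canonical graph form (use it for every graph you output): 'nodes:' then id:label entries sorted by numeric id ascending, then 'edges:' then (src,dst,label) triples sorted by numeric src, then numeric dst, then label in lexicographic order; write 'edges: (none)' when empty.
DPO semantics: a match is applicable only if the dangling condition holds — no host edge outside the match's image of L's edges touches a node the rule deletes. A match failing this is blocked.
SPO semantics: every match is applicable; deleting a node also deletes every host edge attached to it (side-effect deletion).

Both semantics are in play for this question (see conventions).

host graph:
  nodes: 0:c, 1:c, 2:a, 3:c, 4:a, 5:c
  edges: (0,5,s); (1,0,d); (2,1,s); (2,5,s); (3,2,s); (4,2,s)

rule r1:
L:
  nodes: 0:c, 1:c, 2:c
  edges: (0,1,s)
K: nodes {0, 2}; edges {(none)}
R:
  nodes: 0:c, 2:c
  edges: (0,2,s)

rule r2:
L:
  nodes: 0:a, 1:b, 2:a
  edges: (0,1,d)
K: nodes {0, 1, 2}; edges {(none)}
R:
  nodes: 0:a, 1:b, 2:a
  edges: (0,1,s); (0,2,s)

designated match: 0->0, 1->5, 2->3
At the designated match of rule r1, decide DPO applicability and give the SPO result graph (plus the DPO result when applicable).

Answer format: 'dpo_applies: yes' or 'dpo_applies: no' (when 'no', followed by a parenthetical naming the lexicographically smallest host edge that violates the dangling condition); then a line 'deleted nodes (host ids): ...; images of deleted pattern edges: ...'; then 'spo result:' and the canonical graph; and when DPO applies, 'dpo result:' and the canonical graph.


dpo_applies: no
(the rule deletes node 5, which keeps host edge (2,5,s) outside the match image — the dangling condition fails, DPO blocks; SPO proceeds and side-deletes such edges)
deleted nodes (host ids): 5; images of deleted pattern edges: (0,5,s)
spo result:
nodes: 0:c, 1:c, 2:a, 3:c, 4:a
edges: (0,3,s); (1,0,d); (2,1,s); (3,2,s); (4,2,s)


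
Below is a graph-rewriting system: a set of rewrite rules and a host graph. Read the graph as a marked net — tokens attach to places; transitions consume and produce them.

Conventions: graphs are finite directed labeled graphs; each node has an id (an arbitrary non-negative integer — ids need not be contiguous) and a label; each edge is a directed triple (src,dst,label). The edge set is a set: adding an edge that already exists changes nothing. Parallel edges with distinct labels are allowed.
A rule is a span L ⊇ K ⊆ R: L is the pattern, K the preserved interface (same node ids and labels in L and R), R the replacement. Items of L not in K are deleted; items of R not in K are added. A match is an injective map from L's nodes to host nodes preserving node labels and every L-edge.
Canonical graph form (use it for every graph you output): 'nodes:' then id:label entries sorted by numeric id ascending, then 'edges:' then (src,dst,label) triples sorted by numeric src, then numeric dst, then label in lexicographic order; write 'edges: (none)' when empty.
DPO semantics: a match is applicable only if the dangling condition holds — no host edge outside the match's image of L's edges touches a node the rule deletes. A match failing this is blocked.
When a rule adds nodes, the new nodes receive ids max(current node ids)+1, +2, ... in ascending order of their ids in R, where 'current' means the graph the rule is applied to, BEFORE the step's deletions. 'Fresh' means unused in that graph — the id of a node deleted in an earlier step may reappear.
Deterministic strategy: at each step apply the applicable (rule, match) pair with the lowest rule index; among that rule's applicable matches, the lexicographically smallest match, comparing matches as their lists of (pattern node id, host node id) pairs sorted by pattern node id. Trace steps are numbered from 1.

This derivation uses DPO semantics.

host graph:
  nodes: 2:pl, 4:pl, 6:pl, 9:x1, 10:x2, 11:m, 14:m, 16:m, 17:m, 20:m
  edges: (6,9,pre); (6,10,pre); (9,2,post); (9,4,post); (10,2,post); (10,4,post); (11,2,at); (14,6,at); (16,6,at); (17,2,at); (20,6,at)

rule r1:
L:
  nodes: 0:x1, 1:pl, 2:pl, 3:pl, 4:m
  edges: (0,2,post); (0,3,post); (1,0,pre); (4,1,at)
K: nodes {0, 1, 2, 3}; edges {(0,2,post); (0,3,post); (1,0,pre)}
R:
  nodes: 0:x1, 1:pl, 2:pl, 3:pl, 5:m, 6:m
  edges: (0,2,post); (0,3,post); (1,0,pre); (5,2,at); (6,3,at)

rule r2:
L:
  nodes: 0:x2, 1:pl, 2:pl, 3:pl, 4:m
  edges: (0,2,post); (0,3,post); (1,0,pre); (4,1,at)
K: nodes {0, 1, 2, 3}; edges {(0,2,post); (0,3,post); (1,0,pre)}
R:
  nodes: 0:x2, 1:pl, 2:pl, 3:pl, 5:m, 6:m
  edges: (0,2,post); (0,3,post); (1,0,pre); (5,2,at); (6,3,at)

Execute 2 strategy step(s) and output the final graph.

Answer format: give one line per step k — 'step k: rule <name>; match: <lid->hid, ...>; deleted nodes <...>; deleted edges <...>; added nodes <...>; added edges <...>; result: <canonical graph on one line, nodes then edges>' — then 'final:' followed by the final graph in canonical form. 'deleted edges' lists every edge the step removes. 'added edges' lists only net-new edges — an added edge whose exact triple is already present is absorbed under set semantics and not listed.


step 1: rule r1; match: 0->9, 1->6, 2->2, 3->4, 4->14; deleted nodes 14; deleted edges (14,6,at); added nodes 21, 22; added edges (21,2,at); (22,4,at); result: nodes: 2:pl, 4:pl, 6:pl, 9:x1, 10:x2, 11:m, 16:m, 17:m, 20:m, 21:m, 22:m edges: (6,9,pre); (6,10,pre); (9,2,post); (9,4,post); (10,2,post); (10,4,post); (11,2,at); (16,6,at); (17,2,at); (20,6,at); (21,2,at); (22,4,at)
step 2: rule r1; match: 0->9, 1->6, 2->2, 3->4, 4->16; deleted nodes 16; deleted edges (16,6,at); added nodes 23, 24; added edges (23,2,at); (24,4,at); result: nodes: 2:pl, 4:pl, 6:pl, 9:x1, 10:x2, 11:m, 17:m, 20:m, 21:m, 22:m, 23:m, 24:m edges: (6,9,pre); (6,10,pre); (9,2,post); (9,4,post); (10,2,post); (10,4,post); (11,2,at); (17,2,at); (20,6,at); (21,2,at); (22,4,at); (23,2,at); (24,4,at)
final:
nodes: 2:pl, 4:pl, 6:pl, 9:x1, 10:x2, 11:m, 17:m, 20:m, 21:m, 22:m, 23:m, 24:m
edges: (6,9,pre); (6,10,pre); (9,2,post); (9,4,post); (10,2,post); (10,4,post); (11,2,at); (17,2,at); (20,6,at); (21,2,at); (22,4,at); (23,2,at); (24,4,at)


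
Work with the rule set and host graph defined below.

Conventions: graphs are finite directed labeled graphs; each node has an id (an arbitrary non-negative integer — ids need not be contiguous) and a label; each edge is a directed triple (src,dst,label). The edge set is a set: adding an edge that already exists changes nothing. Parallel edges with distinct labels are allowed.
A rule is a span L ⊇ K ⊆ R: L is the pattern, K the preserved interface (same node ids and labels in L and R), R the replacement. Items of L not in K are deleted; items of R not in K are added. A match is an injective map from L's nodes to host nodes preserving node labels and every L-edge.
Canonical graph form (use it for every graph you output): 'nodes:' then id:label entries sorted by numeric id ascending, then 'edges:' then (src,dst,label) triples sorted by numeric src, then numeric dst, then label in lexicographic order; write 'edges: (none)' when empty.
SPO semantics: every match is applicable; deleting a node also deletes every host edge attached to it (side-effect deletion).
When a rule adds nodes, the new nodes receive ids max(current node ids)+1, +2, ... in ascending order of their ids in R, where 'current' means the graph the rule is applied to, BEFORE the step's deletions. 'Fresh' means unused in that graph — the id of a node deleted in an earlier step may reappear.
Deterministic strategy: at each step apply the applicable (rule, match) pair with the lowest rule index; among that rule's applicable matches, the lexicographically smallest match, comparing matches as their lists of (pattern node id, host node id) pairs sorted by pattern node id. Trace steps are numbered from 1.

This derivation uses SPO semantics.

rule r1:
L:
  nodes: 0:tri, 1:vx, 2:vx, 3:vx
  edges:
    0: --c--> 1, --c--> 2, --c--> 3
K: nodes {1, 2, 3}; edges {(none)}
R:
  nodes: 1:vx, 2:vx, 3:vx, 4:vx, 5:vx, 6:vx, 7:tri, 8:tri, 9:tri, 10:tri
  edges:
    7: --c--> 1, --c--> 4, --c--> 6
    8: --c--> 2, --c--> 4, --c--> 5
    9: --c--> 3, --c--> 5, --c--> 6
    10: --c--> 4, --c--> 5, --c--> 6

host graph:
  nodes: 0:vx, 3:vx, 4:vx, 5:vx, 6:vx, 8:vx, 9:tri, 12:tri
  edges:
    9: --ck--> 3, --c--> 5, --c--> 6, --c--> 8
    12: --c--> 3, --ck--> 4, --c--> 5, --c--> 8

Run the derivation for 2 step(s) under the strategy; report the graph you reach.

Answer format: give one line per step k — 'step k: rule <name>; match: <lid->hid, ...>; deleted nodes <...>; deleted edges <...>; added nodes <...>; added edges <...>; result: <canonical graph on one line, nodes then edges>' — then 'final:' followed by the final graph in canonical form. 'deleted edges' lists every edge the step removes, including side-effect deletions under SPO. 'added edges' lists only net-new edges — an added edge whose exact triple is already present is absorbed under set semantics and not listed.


step 1: rule r1; match: 0->9, 1->5, 2->6, 3->8; deleted nodes 9; deleted edges (9,3,ck); (9,5,c); (9,6,c); (9,8,c); added nodes 13, 14, 15, 16, 17, 18, 19; added edges (16,5,c); (16,13,c); (16,15,c); (17,6,c); (17,13,c); (17,14,c); (18,8,c); (18,14,c); (18,15,c); (19,13,c); (19,14,c); (19,15,c); result: nodes: 0:vx, 3:vx, 4:vx, 5:vx, 6:vx, 8:vx, 12:tri, 13:vx, 14:vx, 15:vx, 16:tri, 17:tri, 18:tri, 19:tri edges: (12,3,c); (12,4,ck); (12,5,c); (12,8,c); (16,5,c); (16,13,c); (16,15,c); (17,6,c); (17,13,c); (17,14,c); (18,8,c); (18,14,c); (18,15,c); (19,13,c); (19,14,c); (19,15,c)
step 2: rule r1; match: 0->12, 1->3, 2->5, 3->8; deleted nodes 12; deleted edges (12,3,c); (12,4,ck); (12,5,c); (12,8,c); added nodes 20, 21, 22, 23, 24, 25, 26; added edges (23,3,c); (23,20,c); (23,22,c); (24,5,c); (24,20,c); (24,21,c); (25,8,c); (25,21,c); (25,22,c); (26,20,c); (26,21,c); (26,22,c); result: nodes: 0:vx, 3:vx, 4:vx, 5:vx, 6:vx, 8:vx, 13:vx, 14:vx, 15:vx, 16:tri, 17:tri, 18:tri, 19:tri, 20:vx, 21:vx, 22:vx, 23:tri, 24:tri, 25:tri, 26:tri edges: (16,5,c); (16,13,c); (16,15,c); (17,6,c); (17,13,c); (17,14,c); (18,8,c); (18,14,c); (18,15,c); (19,13,c); (19,14,c); (19,15,c); (23,3,c); (23,20,c); (23,22,c); (24,5,c); (24,20,c); (24,21,c); (25,8,c); (25,21,c); (25,22,c); (26,20,c); (26,21,c); (26,22,c)
final:
nodes: 0:vx, 3:vx, 4:vx, 5:vx, 6:vx, 8:vx, 13:vx, 14:vx, 15:vx, 16:tri, 17:tri, 18:tri, 19:tri, 20:vx, 21:vx, 22:vx, 23:tri, 24:tri, 25:tri, 26:tri
edges: (16,5,c); (16,13,c); (16,15,c); (17,6,c); (17,13,c); (17,14,c); (18,8,c); (18,14,c); (18,15,c); (19,13,c); (19,14,c); (19,15,c); (23,3,c); (23,20,c); (23,22,c); (24,5,c); (24,20,c); (24,21,c); (25,8,c); (25,21,c); (25,22,c); (26,20,c); (26,21,c); (26,22,c)


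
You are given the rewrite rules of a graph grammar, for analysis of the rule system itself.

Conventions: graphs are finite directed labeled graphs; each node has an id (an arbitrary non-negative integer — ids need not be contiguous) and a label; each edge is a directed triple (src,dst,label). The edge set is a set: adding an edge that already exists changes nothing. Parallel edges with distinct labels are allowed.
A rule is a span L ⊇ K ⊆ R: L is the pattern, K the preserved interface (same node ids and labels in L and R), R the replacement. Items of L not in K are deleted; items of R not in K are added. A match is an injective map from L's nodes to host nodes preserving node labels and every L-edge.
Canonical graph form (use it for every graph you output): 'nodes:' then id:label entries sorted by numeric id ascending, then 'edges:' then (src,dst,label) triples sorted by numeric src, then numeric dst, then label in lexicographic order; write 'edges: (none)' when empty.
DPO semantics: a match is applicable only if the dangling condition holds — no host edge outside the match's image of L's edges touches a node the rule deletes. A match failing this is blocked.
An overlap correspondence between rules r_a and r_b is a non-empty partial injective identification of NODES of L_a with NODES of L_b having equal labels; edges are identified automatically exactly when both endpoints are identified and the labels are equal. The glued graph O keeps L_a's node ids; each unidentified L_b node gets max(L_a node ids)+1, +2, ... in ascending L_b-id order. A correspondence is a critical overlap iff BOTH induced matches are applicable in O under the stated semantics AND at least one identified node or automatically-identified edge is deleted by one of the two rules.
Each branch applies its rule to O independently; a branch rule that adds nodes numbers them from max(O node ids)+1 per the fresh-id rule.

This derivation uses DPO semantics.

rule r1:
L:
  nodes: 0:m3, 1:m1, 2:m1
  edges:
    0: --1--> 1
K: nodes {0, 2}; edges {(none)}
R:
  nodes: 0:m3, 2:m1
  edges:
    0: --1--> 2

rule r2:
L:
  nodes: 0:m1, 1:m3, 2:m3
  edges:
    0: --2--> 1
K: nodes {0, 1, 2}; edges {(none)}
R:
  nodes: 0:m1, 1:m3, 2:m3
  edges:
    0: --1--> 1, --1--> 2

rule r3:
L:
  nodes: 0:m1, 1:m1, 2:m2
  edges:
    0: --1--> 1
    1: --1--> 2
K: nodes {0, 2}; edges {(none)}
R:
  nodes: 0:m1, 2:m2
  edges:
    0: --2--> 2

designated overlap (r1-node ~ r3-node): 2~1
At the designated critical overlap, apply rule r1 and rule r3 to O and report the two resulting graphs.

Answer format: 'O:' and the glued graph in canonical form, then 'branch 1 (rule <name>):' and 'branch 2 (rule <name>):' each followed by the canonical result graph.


O:
nodes: 0:m3, 1:m1, 2:m1, 3:m1, 4:m2
edges: (0,1,1); (2,4,1); (3,2,1)
branch 1 (rule r1):
nodes: 0:m3, 2:m1, 3:m1, 4:m2
edges: (0,2,1); (2,4,1); (3,2,1)
branch 2 (rule r3):
nodes: 0:m3, 1:m1, 3:m1, 4:m2
edges: (0,1,1); (3,4,2)
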